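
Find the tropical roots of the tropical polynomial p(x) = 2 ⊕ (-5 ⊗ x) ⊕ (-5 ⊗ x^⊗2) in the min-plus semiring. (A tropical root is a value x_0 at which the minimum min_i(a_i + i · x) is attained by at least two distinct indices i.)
Roots: {0, 7}

Each tropical root is a break point of the lower envelope of the lines y = a_i + i · x (there are 3 lines, with slopes 0, 1, ..., 2). Only the lines that attain the minimum somewhere contribute to roots; other lines are dominated. Here the surviving (envelope) indices are i = 2, i = 1, i = 0.
Intersections between consecutive envelope lines give the roots: for adjacent envelope indices i < j the intersection is x = (a_i − a_j) / (j − i). Reading off the sorted break points: {0, 7}.
Verification: at each break x_0, at least two indices attain the minimum of min_i(a_i + i · x_0).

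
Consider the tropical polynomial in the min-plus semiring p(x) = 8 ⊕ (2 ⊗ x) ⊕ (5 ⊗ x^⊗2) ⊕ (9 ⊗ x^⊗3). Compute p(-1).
p(-1) = 1

A tropical monomial a ⊗ x^⊗i evaluates to a + i · x. Evaluating each term at x = -1:
  Term 0 contributes 8 + 0 · -1 = 8
  Term 1 contributes 2 + 1 · -1 = 1
  Term 2 contributes 5 + 2 · -1 = 3
  Term 3 contributes 9 + 3 · -1 = 6
p(-1) = ⊕ of these = min[8, 1, 3, 6] = 1.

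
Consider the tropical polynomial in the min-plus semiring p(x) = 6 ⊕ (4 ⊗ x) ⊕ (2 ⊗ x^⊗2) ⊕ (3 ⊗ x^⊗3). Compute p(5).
p(5) = 6

A tropical monomial a ⊗ x^⊗i evaluates to a + i · x. Evaluating each term at x = 5:
  Term 0 contributes 6 + 0 · 5 = 6
  Term 1 contributes 4 + 1 · 5 = 9
  Term 2 contributes 2 + 2 · 5 = 12
  Term 3 contributes 3 + 3 · 5 = 18
p(5) = ⊕ of these = min[6, 9, 12, 18] = 6.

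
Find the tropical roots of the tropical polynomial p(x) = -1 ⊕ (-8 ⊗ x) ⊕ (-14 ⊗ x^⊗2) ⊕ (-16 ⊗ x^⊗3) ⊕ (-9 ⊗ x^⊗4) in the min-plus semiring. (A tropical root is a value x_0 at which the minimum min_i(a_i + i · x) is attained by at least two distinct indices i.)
Roots: {-7, 2, 6, 7}

Each tropical root is a break point of the lower envelope of the lines y = a_i + i · x (there are 5 lines, with slopes 0, 1, ..., 4). Only the lines that attain the minimum somewhere contribute to roots; other lines are dominated. Here the surviving (envelope) indices are i = 4, i = 3, i = 2, i = 1, i = 0.
Intersections between consecutive envelope lines give the roots: for adjacent envelope indices i < j the intersection is x = (a_i − a_j) / (j − i). Reading off the sorted break points: {-7, 2, 6, 7}.
Verification: at each break x_0, at least two indices attain the minimum of min_i(a_i + i · x_0).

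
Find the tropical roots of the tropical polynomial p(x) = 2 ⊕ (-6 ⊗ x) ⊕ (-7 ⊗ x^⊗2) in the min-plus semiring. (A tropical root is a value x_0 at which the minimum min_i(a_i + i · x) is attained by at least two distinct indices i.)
Roots: {1, 8}

Each tropical root is a break point of the lower envelope of the lines y = a_i + i · x (there are 3 lines, with slopes 0, 1, ..., 2). Only the lines that attain the minimum somewhere contribute to roots; other lines are dominated. Here the surviving (envelope) indices are i = 2, i = 1, i = 0.
Intersections between consecutive envelope lines give the roots: for adjacent envelope indices i < j the intersection is x = (a_i − a_j) / (j − i). Reading off the sorted break points: {1, 8}.
Verification: at each break x_0, at least two indices attain the minimum of min_i(a_i + i · x_0).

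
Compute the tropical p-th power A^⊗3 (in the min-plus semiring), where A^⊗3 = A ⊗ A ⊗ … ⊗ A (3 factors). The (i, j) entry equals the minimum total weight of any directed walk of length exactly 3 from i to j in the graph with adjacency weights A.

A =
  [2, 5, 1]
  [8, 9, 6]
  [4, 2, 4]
A^⊗3 =
  [6, 5, 5]
  [12, 11, 11]
  [8, 7, 7]

Each entry (A^⊗3)_ij equals the minimum over all length-3 walks i = v_0 → v_1 → … → v_3 = j of Σ_t A[v_t][v_{t+1}]. For example, for (i, j) = (0, 2) we minimise over 9 possible intermediate vertex sequences; the minimum is 5, attained along the walk 0 → 0 → 0 → 2.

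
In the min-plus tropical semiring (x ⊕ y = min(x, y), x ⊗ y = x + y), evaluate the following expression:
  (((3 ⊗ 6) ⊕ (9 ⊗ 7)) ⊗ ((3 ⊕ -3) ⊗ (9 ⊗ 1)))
(((3 ⊗ 6) ⊕ (9 ⊗ 7)) ⊗ ((3 ⊕ -3) ⊗ (9 ⊗ 1))) = 16

Expand innermost to outermost. Recall ⊕ takes the minimum of its arguments and ⊗ takes their sum. Working out the expression (((3 ⊗ 6) ⊕ (9 ⊗ 7)) ⊗ ((3 ⊕ -3) ⊗ (9 ⊗ 1))) gives 16.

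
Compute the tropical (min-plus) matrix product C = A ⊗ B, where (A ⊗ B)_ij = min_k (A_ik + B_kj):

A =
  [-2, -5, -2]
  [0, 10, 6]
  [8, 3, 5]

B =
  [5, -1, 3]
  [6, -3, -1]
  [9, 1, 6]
A ⊗ B =
  [1, -8, -6]
  [5, -1, 3]
  [9, 0, 2]

Apply the min-plus product entry-by-entry:
  C[0][0] = min over k of (A[0][0] + B[0][0] = -2 + 5 = 3, A[0][1] + B[1][0] = -5 + 6 = 1, A[0][2] + B[2][0] = -2 + 9 = 7) = 1 (attained at k = 1)
  C[0][1] = min over k of (A[0][0] + B[0][1] = -2 + -1 = -3, A[0][1] + B[1][1] = -5 + -3 = -8, A[0][2] + B[2][1] = -2 + 1 = -1) = -8 (attained at k = 1)
  C[0][2] = min over k of (A[0][0] + B[0][2] = -2 + 3 = 1, A[0][1] + B[1][2] = -5 + -1 = -6, A[0][2] + B[2][2] = -2 + 6 = 4) = -6 (attained at k = 1)
  C[1][0] = min over k of (A[1][0] + B[0][0] = 0 + 5 = 5, A[1][1] + B[1][0] = 10 + 6 = 16, A[1][2] + B[2][0] = 6 + 9 = 15) = 5 (attained at k = 0)
  C[1][1] = min over k of (A[1][0] + B[0][1] = 0 + -1 = -1, A[1][1] + B[1][1] = 10 + -3 = 7, A[1][2] + B[2][1] = 6 + 1 = 7) = -1 (attained at k = 0)
  C[1][2] = min over k of (A[1][0] + B[0][2] = 0 + 3 = 3, A[1][1] + B[1][2] = 10 + -1 = 9, A[1][2] + B[2][2] = 6 + 6 = 12) = 3 (attained at k = 0)
  C[2][0] = min over k of (A[2][0] + B[0][0] = 8 + 5 = 13, A[2][1] + B[1][0] = 3 + 6 = 9, A[2][2] + B[2][0] = 5 + 9 = 14) = 9 (attained at k = 1)
  C[2][1] = min over k of (A[2][0] + B[0][1] = 8 + -1 = 7, A[2][1] + B[1][1] = 3 + -3 = 0, A[2][2] + B[2][1] = 5 + 1 = 6) = 0 (attained at k = 1)
  C[2][2] = min over k of (A[2][0] + B[0][2] = 8 + 3 = 11, A[2][1] + B[1][2] = 3 + -1 = 2, A[2][2] + B[2][2] = 5 + 6 = 11) = 2 (attained at k = 1)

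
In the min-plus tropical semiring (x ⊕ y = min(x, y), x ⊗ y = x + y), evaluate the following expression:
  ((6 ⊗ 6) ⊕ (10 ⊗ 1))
((6 ⊗ 6) ⊕ (10 ⊗ 1)) = 11

Expand innermost to outermost. Recall ⊕ takes the minimum of its arguments and ⊗ takes their sum. Working out the expression ((6 ⊗ 6) ⊕ (10 ⊗ 1)) gives 11.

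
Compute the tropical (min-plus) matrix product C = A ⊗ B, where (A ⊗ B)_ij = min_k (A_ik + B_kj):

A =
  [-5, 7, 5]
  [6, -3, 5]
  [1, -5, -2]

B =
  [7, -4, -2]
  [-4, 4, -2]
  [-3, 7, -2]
A ⊗ B =
  [2, -9, -7]
  [-7, 1, -5]
  [-9, -3, -7]

Apply the min-plus product entry-by-entry:
  C[0][0] = min over k of (A[0][0] + B[0][0] = -5 + 7 = 2, A[0][1] + B[1][0] = 7 + -4 = 3, A[0][2] + B[2][0] = 5 + -3 = 2) = 2 (attained at k = 0)
  C[0][1] = min over k of (A[0][0] + B[0][1] = -5 + -4 = -9, A[0][1] + B[1][1] = 7 + 4 = 11, A[0][2] + B[2][1] = 5 + 7 = 12) = -9 (attained at k = 0)
  C[0][2] = min over k of (A[0][0] + B[0][2] = -5 + -2 = -7, A[0][1] + B[1][2] = 7 + -2 = 5, A[0][2] + B[2][2] = 5 + -2 = 3) = -7 (attained at k = 0)
  C[1][0] = min over k of (A[1][0] + B[0][0] = 6 + 7 = 13, A[1][1] + B[1][0] = -3 + -4 = -7, A[1][2] + B[2][0] = 5 + -3 = 2) = -7 (attained at k = 1)
  C[1][1] = min over k of (A[1][0] + B[0][1] = 6 + -4 = 2, A[1][1] + B[1][1] = -3 + 4 = 1, A[1][2] + B[2][1] = 5 + 7 = 12) = 1 (attained at k = 1)
  C[1][2] = min over k of (A[1][0] + B[0][2] = 6 + -2 = 4, A[1][1] + B[1][2] = -3 + -2 = -5, A[1][2] + B[2][2] = 5 + -2 = 3) = -5 (attained at k = 1)
  C[2][0] = min over k of (A[2][0] + B[0][0] = 1 + 7 = 8, A[2][1] + B[1][0] = -5 + -4 = -9, A[2][2] + B[2][0] = -2 + -3 = -5) = -9 (attained at k = 1)
  C[2][1] = min over k of (A[2][0] + B[0][1] = 1 + -4 = -3, A[2][1] + B[1][1] = -5 + 4 = -1, A[2][2] + B[2][1] = -2 + 7 = 5) = -3 (attained at k = 0)
  C[2][2] = min over k of (A[2][0] + B[0][2] = 1 + -2 = -1, A[2][1] + B[1][2] = -5 + -2 = -7, A[2][2] + B[2][2] = -2 + -2 = -4) = -7 (attained at k = 1)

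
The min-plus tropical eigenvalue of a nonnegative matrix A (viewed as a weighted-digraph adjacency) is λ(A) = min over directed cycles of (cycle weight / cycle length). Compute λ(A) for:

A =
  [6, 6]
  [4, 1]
λ(A) = 1

Enumerate directed cycles and compute their means (weight / length). Sample:
  cycle 0 → 0: weight = 6, length = 1, mean = 6/1 ≈ 6.000
  cycle 1 → 1: weight = 1, length = 1, mean = 1/1 ≈ 1.000
  cycle 0 → 1 → 0: weight = 10, length = 2, mean = 10/2 ≈ 5.000
  cycle 1 → 0 → 1: weight = 10, length = 2, mean = 10/2 ≈ 5.000
Minimum mean = 1.000, attained e.g. along the cycle 1 → 1 with weight 1 and length 1. So λ(A) = 1/1 = 1.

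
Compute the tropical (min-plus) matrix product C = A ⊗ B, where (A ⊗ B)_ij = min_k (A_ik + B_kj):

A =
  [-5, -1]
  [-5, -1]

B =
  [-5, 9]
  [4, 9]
A ⊗ B =
  [-10, 4]
  [-10, 4]

Apply the min-plus product entry-by-entry:
  C[0][0] = min over k of (A[0][0] + B[0][0] = -5 + -5 = -10, A[0][1] + B[1][0] = -1 + 4 = 3) = -10 (attained at k = 0)
  C[0][1] = min over k of (A[0][0] + B[0][1] = -5 + 9 = 4, A[0][1] + B[1][1] = -1 + 9 = 8) = 4 (attained at k = 0)
  C[1][0] = min over k of (A[1][0] + B[0][0] = -5 + -5 = -10, A[1][1] + B[1][0] = -1 + 4 = 3) = -10 (attained at k = 0)
  C[1][1] = min over k of (A[1][0] + B[0][1] = -5 + 9 = 4, A[1][1] + B[1][1] = -1 + 9 = 8) = 4 (attained at k = 0)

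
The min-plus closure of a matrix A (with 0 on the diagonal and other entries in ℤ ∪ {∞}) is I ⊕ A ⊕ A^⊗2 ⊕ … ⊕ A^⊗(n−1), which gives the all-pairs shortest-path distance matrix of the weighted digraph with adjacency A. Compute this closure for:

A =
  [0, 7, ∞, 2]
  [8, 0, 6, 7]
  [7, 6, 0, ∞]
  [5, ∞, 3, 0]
Closure =
  [0, 7, 5, 2]
  [8, 0, 6, 7]
  [7, 6, 0, 9]
  [5, 9, 3, 0]

This is the Floyd-Warshall all-pairs shortest-path computation. For each intermediate vertex k = 0, 1, …, 3, update dist[i][j] ← min(dist[i][j], dist[i][k] + dist[k][j]). The final matrix gives, for each (i, j), the minimum total weight of any directed path from i to j (possibly empty when i = j).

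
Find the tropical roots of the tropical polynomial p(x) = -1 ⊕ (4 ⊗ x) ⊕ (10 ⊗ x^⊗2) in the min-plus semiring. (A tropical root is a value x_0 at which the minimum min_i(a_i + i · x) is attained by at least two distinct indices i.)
Roots: {-6, -5}

Each tropical root is a break point of the lower envelope of the lines y = a_i + i · x (there are 3 lines, with slopes 0, 1, ..., 2). Only the lines that attain the minimum somewhere contribute to roots; other lines are dominated. Here the surviving (envelope) indices are i = 2, i = 1, i = 0.
Intersections between consecutive envelope lines give the roots: for adjacent envelope indices i < j the intersection is x = (a_i − a_j) / (j − i). Reading off the sorted break points: {-6, -5}.
Verification: at each break x_0, at least two indices attain the minimum of min_i(a_i + i · x_0).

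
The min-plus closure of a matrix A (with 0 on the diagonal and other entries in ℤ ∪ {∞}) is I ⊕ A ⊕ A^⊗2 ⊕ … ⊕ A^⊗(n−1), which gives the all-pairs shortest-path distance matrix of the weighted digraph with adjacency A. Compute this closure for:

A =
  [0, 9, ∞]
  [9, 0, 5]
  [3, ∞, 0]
Closure =
  [0, 9, 14]
  [8, 0, 5]
  [3, 12, 0]

This is the Floyd-Warshall all-pairs shortest-path computation. For each intermediate vertex k = 0, 1, …, 2, update dist[i][j] ← min(dist[i][j], dist[i][k] + dist[k][j]). The final matrix gives, for each (i, j), the minimum total weight of any directed path from i to j (possibly empty when i = j).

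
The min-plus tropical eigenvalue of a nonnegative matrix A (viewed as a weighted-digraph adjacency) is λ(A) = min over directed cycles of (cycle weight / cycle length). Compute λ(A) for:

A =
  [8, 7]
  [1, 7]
λ(A) = 4

Enumerate directed cycles and compute their means (weight / length). Sample:
  cycle 0 → 0: weight = 8, length = 1, mean = 8/1 ≈ 8.000
  cycle 1 → 1: weight = 7, length = 1, mean = 7/1 ≈ 7.000
  cycle 0 → 1 → 0: weight = 8, length = 2, mean = 8/2 ≈ 4.000
  cycle 1 → 0 → 1: weight = 8, length = 2, mean = 8/2 ≈ 4.000
Minimum mean = 4.000, attained e.g. along the cycle 0 → 1 → 0 with weight 8 and length 2. So λ(A) = 8/2 = 4.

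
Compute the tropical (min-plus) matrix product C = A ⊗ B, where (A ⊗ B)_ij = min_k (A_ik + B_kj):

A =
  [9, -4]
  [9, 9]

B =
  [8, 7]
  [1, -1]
A ⊗ B =
  [-3, -5]
  [10, 8]

Apply the min-plus product entry-by-entry:
  C[0][0] = min over k of (A[0][0] + B[0][0] = 9 + 8 = 17, A[0][1] + B[1][0] = -4 + 1 = -3) = -3 (attained at k = 1)
  C[0][1] = min over k of (A[0][0] + B[0][1] = 9 + 7 = 16, A[0][1] + B[1][1] = -4 + -1 = -5) = -5 (attained at k = 1)
  C[1][0] = min over k of (A[1][0] + B[0][0] = 9 + 8 = 17, A[1][1] + B[1][0] = 9 + 1 = 10) = 10 (attained at k = 1)
  C[1][1] = min over k of (A[1][0] + B[0][1] = 9 + 7 = 16, A[1][1] + B[1][1] = 9 + -1 = 8) = 8 (attained at k = 1)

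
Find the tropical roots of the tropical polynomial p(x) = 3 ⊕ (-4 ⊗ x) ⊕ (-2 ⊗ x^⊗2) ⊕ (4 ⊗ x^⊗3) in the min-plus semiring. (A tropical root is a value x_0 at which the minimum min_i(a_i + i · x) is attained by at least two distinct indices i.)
Roots: {-6, -2, 7}

Each tropical root is a break point of the lower envelope of the lines y = a_i + i · x (there are 4 lines, with slopes 0, 1, ..., 3). Only the lines that attain the minimum somewhere contribute to roots; other lines are dominated. Here the surviving (envelope) indices are i = 3, i = 2, i = 1, i = 0.
Intersections between consecutive envelope lines give the roots: for adjacent envelope indices i < j the intersection is x = (a_i − a_j) / (j − i). Reading off the sorted break points: {-6, -2, 7}.
Verification: at each break x_0, at least two indices attain the minimum of min_i(a_i + i · x_0).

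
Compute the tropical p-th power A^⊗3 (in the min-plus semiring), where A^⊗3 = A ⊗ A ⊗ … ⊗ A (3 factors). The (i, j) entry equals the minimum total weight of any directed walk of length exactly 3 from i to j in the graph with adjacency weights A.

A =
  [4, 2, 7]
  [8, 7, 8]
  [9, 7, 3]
A^⊗3 =
  [12, 10, 13]
  [16, 14, 14]
  [15, 13, 9]

Each entry (A^⊗3)_ij equals the minimum over all length-3 walks i = v_0 → v_1 → … → v_3 = j of Σ_t A[v_t][v_{t+1}]. For example, for (i, j) = (0, 2) we minimise over 9 possible intermediate vertex sequences; the minimum is 13, attained along the walk 0 → 1 → 2 → 2.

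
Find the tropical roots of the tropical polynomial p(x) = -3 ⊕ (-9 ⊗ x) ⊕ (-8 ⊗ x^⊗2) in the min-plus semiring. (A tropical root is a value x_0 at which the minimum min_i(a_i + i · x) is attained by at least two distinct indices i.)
Roots: {-1, 6}

Each tropical root is a break point of the lower envelope of the lines y = a_i + i · x (there are 3 lines, with slopes 0, 1, ..., 2). Only the lines that attain the minimum somewhere contribute to roots; other lines are dominated. Here the surviving (envelope) indices are i = 2, i = 1, i = 0.
Intersections between consecutive envelope lines give the roots: for adjacent envelope indices i < j the intersection is x = (a_i − a_j) / (j − i). Reading off the sorted break points: {-1, 6}.
Verification: at each break x_0, at least two indices attain the minimum of min_i(a_i + i · x_0).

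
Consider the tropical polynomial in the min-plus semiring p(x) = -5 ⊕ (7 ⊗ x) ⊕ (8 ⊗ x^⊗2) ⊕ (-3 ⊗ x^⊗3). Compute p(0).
p(0) = -5

A tropical monomial a ⊗ x^⊗i evaluates to a + i · x. Evaluating each term at x = 0:
  Term 0 contributes -5 + 0 · 0 = -5
  Term 1 contributes 7 + 1 · 0 = 7
  Term 2 contributes 8 + 2 · 0 = 8
  Term 3 contributes -3 + 3 · 0 = -3
p(0) = ⊕ of these = min[-5, 7, 8, -3] = -5.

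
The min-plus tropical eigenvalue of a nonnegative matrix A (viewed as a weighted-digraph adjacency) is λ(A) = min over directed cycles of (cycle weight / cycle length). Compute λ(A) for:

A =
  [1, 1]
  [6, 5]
λ(A) = 1

Enumerate directed cycles and compute their means (weight / length). Sample:
  cycle 0 → 0: weight = 1, length = 1, mean = 1/1 ≈ 1.000
  cycle 1 → 1: weight = 5, length = 1, mean = 5/1 ≈ 5.000
  cycle 0 → 1 → 0: weight = 7, length = 2, mean = 7/2 ≈ 3.500
  cycle 1 → 0 → 1: weight = 7, length = 2, mean = 7/2 ≈ 3.500
Minimum mean = 1.000, attained e.g. along the cycle 0 → 0 with weight 1 and length 1. So λ(A) = 1/1 = 1.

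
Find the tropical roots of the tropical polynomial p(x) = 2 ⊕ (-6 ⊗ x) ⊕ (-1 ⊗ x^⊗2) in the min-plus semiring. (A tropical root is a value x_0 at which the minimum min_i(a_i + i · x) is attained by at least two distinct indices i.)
Roots: {-5, 8}

Each tropical root is a break point of the lower envelope of the lines y = a_i + i · x (there are 3 lines, with slopes 0, 1, ..., 2). Only the lines that attain the minimum somewhere contribute to roots; other lines are dominated. Here the surviving (envelope) indices are i = 2, i = 1, i = 0.
Intersections between consecutive envelope lines give the roots: for adjacent envelope indices i < j the intersection is x = (a_i − a_j) / (j − i). Reading off the sorted break points: {-5, 8}.
Verification: at each break x_0, at least two indices attain the minimum of min_i(a_i + i · x_0).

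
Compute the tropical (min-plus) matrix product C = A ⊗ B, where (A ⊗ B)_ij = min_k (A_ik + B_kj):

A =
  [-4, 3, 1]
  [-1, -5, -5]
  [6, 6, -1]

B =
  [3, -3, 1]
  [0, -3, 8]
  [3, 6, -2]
A ⊗ B =
  [-1, -7, -3]
  [-5, -8, -7]
  [2, 3, -3]

Apply the min-plus product entry-by-entry:
  C[0][0] = min over k of (A[0][0] + B[0][0] = -4 + 3 = -1, A[0][1] + B[1][0] = 3 + 0 = 3, A[0][2] + B[2][0] = 1 + 3 = 4) = -1 (attained at k = 0)
  C[0][1] = min over k of (A[0][0] + B[0][1] = -4 + -3 = -7, A[0][1] + B[1][1] = 3 + -3 = 0, A[0][2] + B[2][1] = 1 + 6 = 7) = -7 (attained at k = 0)
  C[0][2] = min over k of (A[0][0] + B[0][2] = -4 + 1 = -3, A[0][1] + B[1][2] = 3 + 8 = 11, A[0][2] + B[2][2] = 1 + -2 = -1) = -3 (attained at k = 0)
  C[1][0] = min over k of (A[1][0] + B[0][0] = -1 + 3 = 2, A[1][1] + B[1][0] = -5 + 0 = -5, A[1][2] + B[2][0] = -5 + 3 = -2) = -5 (attained at k = 1)
  C[1][1] = min over k of (A[1][0] + B[0][1] = -1 + -3 = -4, A[1][1] + B[1][1] = -5 + -3 = -8, A[1][2] + B[2][1] = -5 + 6 = 1) = -8 (attained at k = 1)
  C[1][2] = min over k of (A[1][0] + B[0][2] = -1 + 1 = 0, A[1][1] + B[1][2] = -5 + 8 = 3, A[1][2] + B[2][2] = -5 + -2 = -7) = -7 (attained at k = 2)
  C[2][0] = min over k of (A[2][0] + B[0][0] = 6 + 3 = 9, A[2][1] + B[1][0] = 6 + 0 = 6, A[2][2] + B[2][0] = -1 + 3 = 2) = 2 (attained at k = 2)
  C[2][1] = min over k of (A[2][0] + B[0][1] = 6 + -3 = 3, A[2][1] + B[1][1] = 6 + -3 = 3, A[2][2] + B[2][1] = -1 + 6 = 5) = 3 (attained at k = 0)
  C[2][2] = min over k of (A[2][0] + B[0][2] = 6 + 1 = 7, A[2][1] + B[1][2] = 6 + 8 = 14, A[2][2] + B[2][2] = -1 + -2 = -3) = -3 (attained at k = 2)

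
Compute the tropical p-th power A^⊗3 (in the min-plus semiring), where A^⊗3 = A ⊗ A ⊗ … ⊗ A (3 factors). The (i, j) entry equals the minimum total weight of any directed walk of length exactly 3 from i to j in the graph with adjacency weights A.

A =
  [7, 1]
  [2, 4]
A^⊗3 =
  [7, 4]
  [5, 7]

Each entry (A^⊗3)_ij equals the minimum over all length-3 walks i = v_0 → v_1 → … → v_3 = j of Σ_t A[v_t][v_{t+1}]. For example, for (i, j) = (0, 1) we minimise over 4 possible intermediate vertex sequences; the minimum is 4, attained along the walk 0 → 1 → 0 → 1.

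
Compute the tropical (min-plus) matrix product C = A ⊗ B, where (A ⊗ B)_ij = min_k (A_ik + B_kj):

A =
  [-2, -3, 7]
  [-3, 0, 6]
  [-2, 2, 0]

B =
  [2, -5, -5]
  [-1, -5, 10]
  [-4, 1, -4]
A ⊗ B =
  [-4, -8, -7]
  [-1, -8, -8]
  [-4, -7, -7]

Apply the min-plus product entry-by-entry:
  C[0][0] = min over k of (A[0][0] + B[0][0] = -2 + 2 = 0, A[0][1] + B[1][0] = -3 + -1 = -4, A[0][2] + B[2][0] = 7 + -4 = 3) = -4 (attained at k = 1)
  C[0][1] = min over k of (A[0][0] + B[0][1] = -2 + -5 = -7, A[0][1] + B[1][1] = -3 + -5 = -8, A[0][2] + B[2][1] = 7 + 1 = 8) = -8 (attained at k = 1)
  C[0][2] = min over k of (A[0][0] + B[0][2] = -2 + -5 = -7, A[0][1] + B[1][2] = -3 + 10 = 7, A[0][2] + B[2][2] = 7 + -4 = 3) = -7 (attained at k = 0)
  C[1][0] = min over k of (A[1][0] + B[0][0] = -3 + 2 = -1, A[1][1] + B[1][0] = 0 + -1 = -1, A[1][2] + B[2][0] = 6 + -4 = 2) = -1 (attained at k = 0)
  C[1][1] = min over k of (A[1][0] + B[0][1] = -3 + -5 = -8, A[1][1] + B[1][1] = 0 + -5 = -5, A[1][2] + B[2][1] = 6 + 1 = 7) = -8 (attained at k = 0)
  C[1][2] = min over k of (A[1][0] + B[0][2] = -3 + -5 = -8, A[1][1] + B[1][2] = 0 + 10 = 10, A[1][2] + B[2][2] = 6 + -4 = 2) = -8 (attained at k = 0)
  C[2][0] = min over k of (A[2][0] + B[0][0] = -2 + 2 = 0, A[2][1] + B[1][0] = 2 + -1 = 1, A[2][2] + B[2][0] = 0 + -4 = -4) = -4 (attained at k = 2)
  C[2][1] = min over k of (A[2][0] + B[0][1] = -2 + -5 = -7, A[2][1] + B[1][1] = 2 + -5 = -3, A[2][2] + B[2][1] = 0 + 1 = 1) = -7 (attained at k = 0)
  C[2][2] = min over k of (A[2][0] + B[0][2] = -2 + -5 = -7, A[2][1] + B[1][2] = 2 + 10 = 12, A[2][2] + B[2][2] = 0 + -4 = -4) = -7 (attained at k = 0)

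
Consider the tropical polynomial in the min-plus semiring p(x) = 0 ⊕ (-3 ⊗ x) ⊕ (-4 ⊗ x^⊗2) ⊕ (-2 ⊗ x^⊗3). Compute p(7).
p(7) = 0

A tropical monomial a ⊗ x^⊗i evaluates to a + i · x. Evaluating each term at x = 7:
  Term 0 contributes 0 + 0 · 7 = 0
  Term 1 contributes -3 + 1 · 7 = 4
  Term 2 contributes -4 + 2 · 7 = 10
  Term 3 contributes -2 + 3 · 7 = 19
p(7) = ⊕ of these = min[0, 4, 10, 19] = 0.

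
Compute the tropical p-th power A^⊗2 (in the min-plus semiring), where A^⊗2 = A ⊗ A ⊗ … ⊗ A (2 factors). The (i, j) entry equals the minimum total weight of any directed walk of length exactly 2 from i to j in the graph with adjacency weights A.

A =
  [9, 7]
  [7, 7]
A^⊗2 =
  [14, 14]
  [14, 14]

Each entry (A^⊗2)_ij equals the minimum over all length-2 walks i = v_0 → v_1 → … → v_2 = j of Σ_t A[v_t][v_{t+1}]. For example, for (i, j) = (0, 1) we minimise over 2 possible intermediate vertex sequences; the minimum is 14, attained along the walk 0 → 1 → 1.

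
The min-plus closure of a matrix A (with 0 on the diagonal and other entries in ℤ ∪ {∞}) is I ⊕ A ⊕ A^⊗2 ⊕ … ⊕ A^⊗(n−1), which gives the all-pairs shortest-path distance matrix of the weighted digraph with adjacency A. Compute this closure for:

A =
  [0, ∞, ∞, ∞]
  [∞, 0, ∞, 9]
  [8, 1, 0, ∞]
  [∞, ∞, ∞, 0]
Closure =
  [0, ∞, ∞, ∞]
  [∞, 0, ∞, 9]
  [8, 1, 0, 10]
  [∞, ∞, ∞, 0]

This is the Floyd-Warshall all-pairs shortest-path computation. For each intermediate vertex k = 0, 1, …, 3, update dist[i][j] ← min(dist[i][j], dist[i][k] + dist[k][j]). The final matrix gives, for each (i, j), the minimum total weight of any directed path from i to j (possibly empty when i = j).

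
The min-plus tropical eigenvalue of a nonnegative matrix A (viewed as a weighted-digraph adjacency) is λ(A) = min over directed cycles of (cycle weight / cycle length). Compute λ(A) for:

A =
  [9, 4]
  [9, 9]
λ(A) = 13/2

Enumerate directed cycles and compute their means (weight / length). Sample:
  cycle 0 → 0: weight = 9, length = 1, mean = 9/1 ≈ 9.000
  cycle 1 → 1: weight = 9, length = 1, mean = 9/1 ≈ 9.000
  cycle 0 → 1 → 0: weight = 13, length = 2, mean = 13/2 ≈ 6.500
  cycle 1 → 0 → 1: weight = 13, length = 2, mean = 13/2 ≈ 6.500
Minimum mean = 6.500, attained e.g. along the cycle 0 → 1 → 0 with weight 13 and length 2. So λ(A) = 13/2 = 13/2.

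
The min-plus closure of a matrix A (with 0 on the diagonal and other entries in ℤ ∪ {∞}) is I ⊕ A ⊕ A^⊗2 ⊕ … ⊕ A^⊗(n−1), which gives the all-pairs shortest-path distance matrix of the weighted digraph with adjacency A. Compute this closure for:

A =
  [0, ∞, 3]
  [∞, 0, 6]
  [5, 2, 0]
Closure =
  [0, 5, 3]
  [11, 0, 6]
  [5, 2, 0]

This is the Floyd-Warshall all-pairs shortest-path computation. For each intermediate vertex k = 0, 1, …, 2, update dist[i][j] ← min(dist[i][j], dist[i][k] + dist[k][j]). The final matrix gives, for each (i, j), the minimum total weight of any directed path from i to j (possibly empty when i = j).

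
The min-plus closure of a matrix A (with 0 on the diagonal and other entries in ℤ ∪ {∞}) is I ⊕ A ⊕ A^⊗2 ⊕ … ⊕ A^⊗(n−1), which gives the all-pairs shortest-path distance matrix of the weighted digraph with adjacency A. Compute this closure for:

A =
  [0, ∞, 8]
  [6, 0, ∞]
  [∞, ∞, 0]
Closure =
  [0, ∞, 8]
  [6, 0, 14]
  [∞, ∞, 0]

This is the Floyd-Warshall all-pairs shortest-path computation. For each intermediate vertex k = 0, 1, …, 2, update dist[i][j] ← min(dist[i][j], dist[i][k] + dist[k][j]). The final matrix gives, for each (i, j), the minimum total weight of any directed path from i to j (possibly empty when i = j).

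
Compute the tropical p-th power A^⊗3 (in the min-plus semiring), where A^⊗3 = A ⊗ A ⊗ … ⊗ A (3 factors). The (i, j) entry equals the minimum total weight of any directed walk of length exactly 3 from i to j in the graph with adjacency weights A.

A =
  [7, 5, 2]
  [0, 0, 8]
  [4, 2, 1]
A^⊗3 =
  [4, 4, 4]
  [0, 0, 2]
  [2, 2, 3]

Each entry (A^⊗3)_ij equals the minimum over all length-3 walks i = v_0 → v_1 → … → v_3 = j of Σ_t A[v_t][v_{t+1}]. For example, for (i, j) = (0, 2) we minimise over 9 possible intermediate vertex sequences; the minimum is 4, attained along the walk 0 → 2 → 2 → 2.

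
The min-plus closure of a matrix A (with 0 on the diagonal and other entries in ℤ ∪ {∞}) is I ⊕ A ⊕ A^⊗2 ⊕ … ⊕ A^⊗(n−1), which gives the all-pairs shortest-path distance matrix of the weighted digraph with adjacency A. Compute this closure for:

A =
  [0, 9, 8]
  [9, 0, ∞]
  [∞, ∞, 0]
Closure =
  [0, 9, 8]
  [9, 0, 17]
  [∞, ∞, 0]

This is the Floyd-Warshall all-pairs shortest-path computation. For each intermediate vertex k = 0, 1, …, 2, update dist[i][j] ← min(dist[i][j], dist[i][k] + dist[k][j]). The final matrix gives, for each (i, j), the minimum total weight of any directed path from i to j (possibly empty when i = j).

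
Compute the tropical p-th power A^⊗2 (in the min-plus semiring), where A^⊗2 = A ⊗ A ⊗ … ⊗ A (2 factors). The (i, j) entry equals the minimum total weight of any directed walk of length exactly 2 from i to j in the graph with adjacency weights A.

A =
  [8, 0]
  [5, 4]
A^⊗2 =
  [5, 4]
  [9, 5]

Each entry (A^⊗2)_ij equals the minimum over all length-2 walks i = v_0 → v_1 → … → v_2 = j of Σ_t A[v_t][v_{t+1}]. For example, for (i, j) = (0, 1) we minimise over 2 possible intermediate vertex sequences; the minimum is 4, attained along the walk 0 → 1 → 1.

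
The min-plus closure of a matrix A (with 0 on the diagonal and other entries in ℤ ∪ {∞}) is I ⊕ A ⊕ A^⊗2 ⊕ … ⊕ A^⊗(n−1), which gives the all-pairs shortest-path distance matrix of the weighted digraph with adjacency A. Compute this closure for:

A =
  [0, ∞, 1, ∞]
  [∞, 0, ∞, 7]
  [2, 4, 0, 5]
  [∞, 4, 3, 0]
Closure =
  [0, 5, 1, 6]
  [12, 0, 10, 7]
  [2, 4, 0, 5]
  [5, 4, 3, 0]

This is the Floyd-Warshall all-pairs shortest-path computation. For each intermediate vertex k = 0, 1, …, 3, update dist[i][j] ← min(dist[i][j], dist[i][k] + dist[k][j]). The final matrix gives, for each (i, j), the minimum total weight of any directed path from i to j (possibly empty when i = j).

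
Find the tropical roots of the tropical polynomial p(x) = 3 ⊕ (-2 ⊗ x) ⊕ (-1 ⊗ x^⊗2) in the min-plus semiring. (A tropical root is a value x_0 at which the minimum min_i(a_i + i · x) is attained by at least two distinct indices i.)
Roots: {-1, 5}

Each tropical root is a break point of the lower envelope of the lines y = a_i + i · x (there are 3 lines, with slopes 0, 1, ..., 2). Only the lines that attain the minimum somewhere contribute to roots; other lines are dominated. Here the surviving (envelope) indices are i = 2, i = 1, i = 0.
Intersections between consecutive envelope lines give the roots: for adjacent envelope indices i < j the intersection is x = (a_i − a_j) / (j − i). Reading off the sorted break points: {-1, 5}.
Verification: at each break x_0, at least two indices attain the minimum of min_i(a_i + i · x_0).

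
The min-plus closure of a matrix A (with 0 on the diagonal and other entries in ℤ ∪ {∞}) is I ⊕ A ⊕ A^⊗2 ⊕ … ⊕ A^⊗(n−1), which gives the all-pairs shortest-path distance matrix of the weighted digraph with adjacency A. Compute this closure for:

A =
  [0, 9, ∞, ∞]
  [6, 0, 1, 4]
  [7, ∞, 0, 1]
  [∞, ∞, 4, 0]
Closure =
  [0, 9, 10, 11]
  [6, 0, 1, 2]
  [7, 16, 0, 1]
  [11, 20, 4, 0]

This is the Floyd-Warshall all-pairs shortest-path computation. For each intermediate vertex k = 0, 1, …, 3, update dist[i][j] ← min(dist[i][j], dist[i][k] + dist[k][j]). The final matrix gives, for each (i, j), the minimum total weight of any directed path from i to j (possibly empty when i = j).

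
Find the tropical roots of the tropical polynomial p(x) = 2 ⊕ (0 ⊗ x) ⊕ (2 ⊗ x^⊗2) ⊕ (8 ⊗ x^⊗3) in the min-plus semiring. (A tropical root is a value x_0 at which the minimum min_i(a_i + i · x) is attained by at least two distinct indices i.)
Roots: {-6, -2, 2}

Each tropical root is a break point of the lower envelope of the lines y = a_i + i · x (there are 4 lines, with slopes 0, 1, ..., 3). Only the lines that attain the minimum somewhere contribute to roots; other lines are dominated. Here the surviving (envelope) indices are i = 3, i = 2, i = 1, i = 0.
Intersections between consecutive envelope lines give the roots: for adjacent envelope indices i < j the intersection is x = (a_i − a_j) / (j − i). Reading off the sorted break points: {-6, -2, 2}.
Verification: at each break x_0, at least two indices attain the minimum of min_i(a_i + i · x_0).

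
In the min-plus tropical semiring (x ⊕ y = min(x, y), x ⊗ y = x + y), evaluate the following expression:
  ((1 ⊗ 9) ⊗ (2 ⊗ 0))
((1 ⊗ 9) ⊗ (2 ⊗ 0)) = 12

Expand innermost to outermost. Recall ⊕ takes the minimum of its arguments and ⊗ takes their sum. Working out the expression ((1 ⊗ 9) ⊗ (2 ⊗ 0)) gives 12.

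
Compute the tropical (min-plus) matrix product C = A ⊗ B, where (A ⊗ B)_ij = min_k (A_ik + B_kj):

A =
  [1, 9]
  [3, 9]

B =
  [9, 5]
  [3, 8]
A ⊗ B =
  [10, 6]
  [12, 8]

Apply the min-plus product entry-by-entry:
  C[0][0] = min over k of (A[0][0] + B[0][0] = 1 + 9 = 10, A[0][1] + B[1][0] = 9 + 3 = 12) = 10 (attained at k = 0)
  C[0][1] = min over k of (A[0][0] + B[0][1] = 1 + 5 = 6, A[0][1] + B[1][1] = 9 + 8 = 17) = 6 (attained at k = 0)
  C[1][0] = min over k of (A[1][0] + B[0][0] = 3 + 9 = 12, A[1][1] + B[1][0] = 9 + 3 = 12) = 12 (attained at k = 0)
  C[1][1] = min over k of (A[1][0] + B[0][1] = 3 + 5 = 8, A[1][1] + B[1][1] = 9 + 8 = 17) = 8 (attained at k = 0)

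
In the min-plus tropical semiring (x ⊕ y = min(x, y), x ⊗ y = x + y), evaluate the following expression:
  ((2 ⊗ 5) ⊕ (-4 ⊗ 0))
((2 ⊗ 5) ⊕ (-4 ⊗ 0)) = -4

Expand innermost to outermost. Recall ⊕ takes the minimum of its arguments and ⊗ takes their sum. Working out the expression ((2 ⊗ 5) ⊕ (-4 ⊗ 0)) gives -4.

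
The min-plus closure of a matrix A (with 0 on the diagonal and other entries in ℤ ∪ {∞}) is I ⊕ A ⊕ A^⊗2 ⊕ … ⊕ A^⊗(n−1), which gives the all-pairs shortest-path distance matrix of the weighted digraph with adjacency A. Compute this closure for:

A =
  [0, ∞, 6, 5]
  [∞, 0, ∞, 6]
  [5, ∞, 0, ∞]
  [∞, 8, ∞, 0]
Closure =
  [0, 13, 6, 5]
  [∞, 0, ∞, 6]
  [5, 18, 0, 10]
  [∞, 8, ∞, 0]

This is the Floyd-Warshall all-pairs shortest-path computation. For each intermediate vertex k = 0, 1, …, 3, update dist[i][j] ← min(dist[i][j], dist[i][k] + dist[k][j]). The final matrix gives, for each (i, j), the minimum total weight of any directed path from i to j (possibly empty when i = j).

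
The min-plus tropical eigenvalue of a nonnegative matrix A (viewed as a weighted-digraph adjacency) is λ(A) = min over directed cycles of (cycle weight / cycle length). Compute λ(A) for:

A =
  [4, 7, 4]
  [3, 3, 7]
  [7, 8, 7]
λ(A) = 3

Enumerate directed cycles and compute their means (weight / length). Sample:
  cycle 0 → 0: weight = 4, length = 1, mean = 4/1 ≈ 4.000
  cycle 1 → 1: weight = 3, length = 1, mean = 3/1 ≈ 3.000
  cycle 2 → 2: weight = 7, length = 1, mean = 7/1 ≈ 7.000
  cycle 0 → 1 → 0: weight = 10, length = 2, mean = 10/2 ≈ 5.000
  cycle 0 → 2 → 0: weight = 11, length = 2, mean = 11/2 ≈ 5.500
  cycle 1 → 0 → 1: weight = 10, length = 2, mean = 10/2 ≈ 5.000
Minimum mean = 3.000, attained e.g. along the cycle 1 → 1 with weight 3 and length 1. So λ(A) = 3/1 = 3.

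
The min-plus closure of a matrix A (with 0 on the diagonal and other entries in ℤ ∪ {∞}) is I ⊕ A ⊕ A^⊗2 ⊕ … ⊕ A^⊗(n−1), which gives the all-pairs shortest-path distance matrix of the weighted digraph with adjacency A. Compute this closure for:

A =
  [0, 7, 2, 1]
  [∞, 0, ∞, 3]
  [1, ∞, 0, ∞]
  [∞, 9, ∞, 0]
Closure =
  [0, 7, 2, 1]
  [∞, 0, ∞, 3]
  [1, 8, 0, 2]
  [∞, 9, ∞, 0]

This is the Floyd-Warshall all-pairs shortest-path computation. For each intermediate vertex k = 0, 1, …, 3, update dist[i][j] ← min(dist[i][j], dist[i][k] + dist[k][j]). The final matrix gives, for each (i, j), the minimum total weight of any directed path from i to j (possibly empty when i = j).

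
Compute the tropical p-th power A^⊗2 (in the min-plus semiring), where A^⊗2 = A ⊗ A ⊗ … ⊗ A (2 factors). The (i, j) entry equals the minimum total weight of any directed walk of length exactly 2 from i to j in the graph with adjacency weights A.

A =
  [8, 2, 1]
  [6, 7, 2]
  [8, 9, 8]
A^⊗2 =
  [8, 9, 4]
  [10, 8, 7]
  [15, 10, 9]

Each entry (A^⊗2)_ij equals the minimum over all length-2 walks i = v_0 → v_1 → … → v_2 = j of Σ_t A[v_t][v_{t+1}]. For example, for (i, j) = (0, 2) we minimise over 3 possible intermediate vertex sequences; the minimum is 4, attained along the walk 0 → 1 → 2.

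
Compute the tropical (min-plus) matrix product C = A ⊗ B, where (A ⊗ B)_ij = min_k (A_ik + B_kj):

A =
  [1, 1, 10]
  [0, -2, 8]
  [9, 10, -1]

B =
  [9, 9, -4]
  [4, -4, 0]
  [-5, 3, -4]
A ⊗ B =
  [5, -3, -3]
  [2, -6, -4]
  [-6, 2, -5]

Apply the min-plus product entry-by-entry:
  C[0][0] = min over k of (A[0][0] + B[0][0] = 1 + 9 = 10, A[0][1] + B[1][0] = 1 + 4 = 5, A[0][2] + B[2][0] = 10 + -5 = 5) = 5 (attained at k = 1)
  C[0][1] = min over k of (A[0][0] + B[0][1] = 1 + 9 = 10, A[0][1] + B[1][1] = 1 + -4 = -3, A[0][2] + B[2][1] = 10 + 3 = 13) = -3 (attained at k = 1)
  C[0][2] = min over k of (A[0][0] + B[0][2] = 1 + -4 = -3, A[0][1] + B[1][2] = 1 + 0 = 1, A[0][2] + B[2][2] = 10 + -4 = 6) = -3 (attained at k = 0)
  C[1][0] = min over k of (A[1][0] + B[0][0] = 0 + 9 = 9, A[1][1] + B[1][0] = -2 + 4 = 2, A[1][2] + B[2][0] = 8 + -5 = 3) = 2 (attained at k = 1)
  C[1][1] = min over k of (A[1][0] + B[0][1] = 0 + 9 = 9, A[1][1] + B[1][1] = -2 + -4 = -6, A[1][2] + B[2][1] = 8 + 3 = 11) = -6 (attained at k = 1)
  C[1][2] = min over k of (A[1][0] + B[0][2] = 0 + -4 = -4, A[1][1] + B[1][2] = -2 + 0 = -2, A[1][2] + B[2][2] = 8 + -4 = 4) = -4 (attained at k = 0)
  C[2][0] = min over k of (A[2][0] + B[0][0] = 9 + 9 = 18, A[2][1] + B[1][0] = 10 + 4 = 14, A[2][2] + B[2][0] = -1 + -5 = -6) = -6 (attained at k = 2)
  C[2][1] = min over k of (A[2][0] + B[0][1] = 9 + 9 = 18, A[2][1] + B[1][1] = 10 + -4 = 6, A[2][2] + B[2][1] = -1 + 3 = 2) = 2 (attained at k = 2)
  C[2][2] = min over k of (A[2][0] + B[0][2] = 9 + -4 = 5, A[2][1] + B[1][2] = 10 + 0 = 10, A[2][2] + B[2][2] = -1 + -4 = -5) = -5 (attained at k = 2)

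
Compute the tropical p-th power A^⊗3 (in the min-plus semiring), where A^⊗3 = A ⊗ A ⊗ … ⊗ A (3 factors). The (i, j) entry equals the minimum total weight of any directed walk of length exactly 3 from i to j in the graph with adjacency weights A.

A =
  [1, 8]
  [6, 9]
A^⊗3 =
  [3, 10]
  [8, 15]

Each entry (A^⊗3)_ij equals the minimum over all length-3 walks i = v_0 → v_1 → … → v_3 = j of Σ_t A[v_t][v_{t+1}]. For example, for (i, j) = (0, 1) we minimise over 4 possible intermediate vertex sequences; the minimum is 10, attained along the walk 0 → 0 → 0 → 1.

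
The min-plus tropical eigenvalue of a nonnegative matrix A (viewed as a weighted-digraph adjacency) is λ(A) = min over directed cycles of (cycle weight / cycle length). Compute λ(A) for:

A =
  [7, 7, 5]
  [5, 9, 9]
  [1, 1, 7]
λ(A) = 3

Enumerate directed cycles and compute their means (weight / length). Sample:
  cycle 0 → 0: weight = 7, length = 1, mean = 7/1 ≈ 7.000
  cycle 1 → 1: weight = 9, length = 1, mean = 9/1 ≈ 9.000
  cycle 2 → 2: weight = 7, length = 1, mean = 7/1 ≈ 7.000
  cycle 0 → 1 → 0: weight = 12, length = 2, mean = 12/2 ≈ 6.000
  cycle 0 → 2 → 0: weight = 6, length = 2, mean = 6/2 ≈ 3.000
  cycle 1 → 0 → 1: weight = 12, length = 2, mean = 12/2 ≈ 6.000
Minimum mean = 3.000, attained e.g. along the cycle 0 → 2 → 0 with weight 6 and length 2. So λ(A) = 6/2 = 3.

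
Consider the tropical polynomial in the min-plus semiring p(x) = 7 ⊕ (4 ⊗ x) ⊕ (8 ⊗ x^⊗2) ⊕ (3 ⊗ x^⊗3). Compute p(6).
p(6) = 7

A tropical monomial a ⊗ x^⊗i evaluates to a + i · x. Evaluating each term at x = 6:
  Term 0 contributes 7 + 0 · 6 = 7
  Term 1 contributes 4 + 1 · 6 = 10
  Term 2 contributes 8 + 2 · 6 = 20
  Term 3 contributes 3 + 3 · 6 = 21
p(6) = ⊕ of these = min[7, 10, 20, 21] = 7.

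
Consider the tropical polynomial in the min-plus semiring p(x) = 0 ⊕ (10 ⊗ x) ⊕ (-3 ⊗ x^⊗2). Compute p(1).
p(1) = -1

A tropical monomial a ⊗ x^⊗i evaluates to a + i · x. Evaluating each term at x = 1:
  Term 0 contributes 0 + 0 · 1 = 0
  Term 1 contributes 10 + 1 · 1 = 11
  Term 2 contributes -3 + 2 · 1 = -1
p(1) = ⊕ of these = min[0, 11, -1] = -1.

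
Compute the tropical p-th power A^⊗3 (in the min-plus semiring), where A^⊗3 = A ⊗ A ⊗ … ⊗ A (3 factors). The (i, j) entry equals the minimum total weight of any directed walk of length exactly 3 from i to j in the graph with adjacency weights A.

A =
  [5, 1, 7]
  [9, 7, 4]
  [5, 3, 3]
A^⊗3 =
  [10, 8, 8]
  [12, 10, 10]
  [11, 9, 9]

Each entry (A^⊗3)_ij equals the minimum over all length-3 walks i = v_0 → v_1 → … → v_3 = j of Σ_t A[v_t][v_{t+1}]. For example, for (i, j) = (0, 2) we minimise over 9 possible intermediate vertex sequences; the minimum is 8, attained along the walk 0 → 1 → 2 → 2.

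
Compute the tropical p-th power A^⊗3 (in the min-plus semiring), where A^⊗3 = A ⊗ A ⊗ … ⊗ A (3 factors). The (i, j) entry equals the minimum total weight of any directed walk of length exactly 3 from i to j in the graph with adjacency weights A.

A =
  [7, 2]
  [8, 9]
A^⊗3 =
  [17, 12]
  [18, 17]

Each entry (A^⊗3)_ij equals the minimum over all length-3 walks i = v_0 → v_1 → … → v_3 = j of Σ_t A[v_t][v_{t+1}]. For example, for (i, j) = (0, 1) we minimise over 4 possible intermediate vertex sequences; the minimum is 12, attained along the walk 0 → 1 → 0 → 1.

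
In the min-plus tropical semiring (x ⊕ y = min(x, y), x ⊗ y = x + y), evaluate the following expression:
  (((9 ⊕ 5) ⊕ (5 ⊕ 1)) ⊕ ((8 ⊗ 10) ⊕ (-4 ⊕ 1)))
(((9 ⊕ 5) ⊕ (5 ⊕ 1)) ⊕ ((8 ⊗ 10) ⊕ (-4 ⊕ 1))) = -4

Expand innermost to outermost. Recall ⊕ takes the minimum of its arguments and ⊗ takes their sum. Working out the expression (((9 ⊕ 5) ⊕ (5 ⊕ 1)) ⊕ ((8 ⊗ 10) ⊕ (-4 ⊕ 1))) gives -4.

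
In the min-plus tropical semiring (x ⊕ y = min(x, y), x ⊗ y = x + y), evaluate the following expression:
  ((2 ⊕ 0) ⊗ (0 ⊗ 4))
((2 ⊕ 0) ⊗ (0 ⊗ 4)) = 4

Expand innermost to outermost. Recall ⊕ takes the minimum of its arguments and ⊗ takes their sum. Working out the expression ((2 ⊕ 0) ⊗ (0 ⊗ 4)) gives 4.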